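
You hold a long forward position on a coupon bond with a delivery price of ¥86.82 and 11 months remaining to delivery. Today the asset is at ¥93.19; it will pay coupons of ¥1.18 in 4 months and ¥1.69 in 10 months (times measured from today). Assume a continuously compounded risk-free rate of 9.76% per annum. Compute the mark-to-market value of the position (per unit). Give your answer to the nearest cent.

¥11.10

PV(remaining coupons) I = 1.18·e^(−0.0976·4/12) + 1.69·e^(−0.0976·10/12) = 2.7002
Current forward F = (S − I)·e^(rT) = (93.19 − 2.7002)·e^(0.0976·11/12) = 90.4898 × 1.093591 = 98.9588
Value (long) = (F − K)·e^(−rT) = (98.9588 − 86.82) × 0.914419 = 11.0999
Value = ¥11.10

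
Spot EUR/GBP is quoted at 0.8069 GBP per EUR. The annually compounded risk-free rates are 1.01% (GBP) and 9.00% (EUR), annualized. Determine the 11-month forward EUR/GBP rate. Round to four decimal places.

0.7525

By covered interest parity, F = S · (1+r_GBP)^T / (1+r_EUR)^T
= 0.8069 × 1.009254 / 1.082200 = 0.8069 × 0.932595
F = 0.7525 GBP per EUR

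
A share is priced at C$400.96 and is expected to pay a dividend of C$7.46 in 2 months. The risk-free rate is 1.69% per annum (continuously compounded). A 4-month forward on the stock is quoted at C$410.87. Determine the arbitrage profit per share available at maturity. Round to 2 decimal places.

C$15.13 per share

PV(dividends) I = 7.46·e^(−0.0169·2/12) = 7.4390
Fair forward F* = (S − I)·e^(rT) = (400.96 − 7.4390)·e^0.005633 = 393.5210 × 1.005649 = 395.7440
Market C$410.87 > fair 395.7440: forward overpriced → cash-and-carry (borrow at r, buy the stock and collect the dividends, short the forward).
Profit at T = |F_mkt − F*| = |410.87 − 395.7440| = C$15.13 per share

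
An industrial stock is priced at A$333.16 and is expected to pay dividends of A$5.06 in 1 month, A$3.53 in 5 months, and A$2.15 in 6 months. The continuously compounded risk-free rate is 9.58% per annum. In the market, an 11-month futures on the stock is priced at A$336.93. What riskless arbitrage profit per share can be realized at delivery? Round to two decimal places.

A$15.39 per share

PV(dividends) I = 5.06·e^(−0.0958·1/12) + 3.53·e^(−0.0958·5/12) + 2.15·e^(−0.0958·6/12) = 10.4611
Fair futures F* = (S − I)·e^(rT) = (333.16 − 10.4611)·e^0.087817 = 322.6989 × 1.091788 = 352.3188
Market A$336.93 < fair 352.3188: forward underpriced → reverse cash-and-carry (short the stock, invest proceeds at r, pay the dividends, go long the forward).
Profit at T = |F_mkt − F*| = |336.93 − 352.3188| = A$15.39 per share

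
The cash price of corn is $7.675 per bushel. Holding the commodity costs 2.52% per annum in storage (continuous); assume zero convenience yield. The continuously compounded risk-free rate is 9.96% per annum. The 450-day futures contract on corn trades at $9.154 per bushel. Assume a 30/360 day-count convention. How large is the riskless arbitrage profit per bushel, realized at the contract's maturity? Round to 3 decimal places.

$0.183 per bushel

Fair futures: F* = S·e^(carry·T), with carry = (r + u) = 0.0996 + 0.0252 = 0.1248
F* = 7.675 · e^(0.1248 × 450/360) = 7.675 · e^0.156000 = 7.675 × 1.168826 = $8.9707
Market $9.154 > fair $8.9707: forward overpriced → cash-and-carry (buy spot, short the forward).
At maturity, profit = |F_mkt − F*| = |9.154 − 8.9707| = $0.183 per bushel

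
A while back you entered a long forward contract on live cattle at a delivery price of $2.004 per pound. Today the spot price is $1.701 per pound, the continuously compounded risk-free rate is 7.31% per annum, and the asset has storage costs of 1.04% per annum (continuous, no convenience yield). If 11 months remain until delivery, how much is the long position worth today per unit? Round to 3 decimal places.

Current fair forward for the remaining 11 months: F = S·e^((r + u)·T), (r + u) = 0.0731 + 0.0104 = 0.0835
F = 1.701 · e^(0.0835 × 11/12) = 1.701 × 1.079547 = 1.8363
Value of long forward = (F − K)·e^(−rT) = (1.8363 − 2.004) · e^(−0.0731·11/12)
= -0.1677 × 0.935187 = -0.157

-$0.157 per pound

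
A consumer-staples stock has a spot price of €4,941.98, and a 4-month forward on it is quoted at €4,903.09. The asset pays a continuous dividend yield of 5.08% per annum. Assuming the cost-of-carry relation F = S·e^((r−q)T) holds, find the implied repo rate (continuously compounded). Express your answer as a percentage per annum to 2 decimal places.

2.71%

From F = S·e^((r−q)T): (r − q) = ln(F/S)/T
ln(4903.09/4941.98) = ln(0.992131) = -0.007900
(r − q) = -0.007900 / (4/12) = -0.023700
r = ln(F/S)/T + q = -0.023700 + 0.0508 = 0.027100
r = 2.71%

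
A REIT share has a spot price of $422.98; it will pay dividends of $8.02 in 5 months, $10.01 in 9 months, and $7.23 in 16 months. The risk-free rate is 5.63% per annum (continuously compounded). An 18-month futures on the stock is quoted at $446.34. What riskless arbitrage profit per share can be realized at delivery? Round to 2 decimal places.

$12.35 per share

PV(dividends) I = 8.02·e^(−0.0563·5/12) + 10.01·e^(−0.0563·9/12) + 7.23·e^(−0.0563·16/12) = 24.1373
Fair futures F* = (S − I)·e^(rT) = (422.98 − 24.1373)·e^0.084450 = 398.8427 × 1.088118 = 433.9879
Market $446.34 > fair 433.9879: forward overpriced → cash-and-carry (borrow at r, buy the stock and collect the dividends, short the forward).
Profit at T = |F_mkt − F*| = |446.34 − 433.9879| = $12.35 per share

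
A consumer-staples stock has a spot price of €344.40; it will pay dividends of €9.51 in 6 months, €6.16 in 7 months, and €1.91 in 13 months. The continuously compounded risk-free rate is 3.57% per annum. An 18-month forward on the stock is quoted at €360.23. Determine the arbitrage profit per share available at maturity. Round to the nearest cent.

€15.04 per share

PV(dividends) I = 9.51·e^(−0.0357·6/12) + 6.16·e^(−0.0357·7/12) + 1.91·e^(−0.0357·13/12) = 17.2123
Fair forward F* = (S − I)·e^(rT) = (344.40 − 17.2123)·e^0.053550 = 327.1877 × 1.055010 = 345.1863
Market €360.23 > fair 345.1863: forward overpriced → cash-and-carry (borrow at r, buy the stock and collect the dividends, short the forward).
Profit at T = |F_mkt − F*| = |360.23 − 345.1863| = €15.04 per share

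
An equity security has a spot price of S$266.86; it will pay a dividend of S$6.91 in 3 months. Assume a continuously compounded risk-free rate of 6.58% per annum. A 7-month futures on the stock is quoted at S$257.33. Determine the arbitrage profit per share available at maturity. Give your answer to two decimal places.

S$12.91 per share

PV(dividends) I = 6.91·e^(−0.0658·3/12) = 6.7973
Fair futures F* = (S − I)·e^(rT) = (266.86 − 6.7973)·e^0.038383 = 260.0627 × 1.039129 = 270.2387
Market S$257.33 < fair 270.2387: forward underpriced → reverse cash-and-carry (short the stock, invest proceeds at r, pay the dividends, go long the forward).
Profit at T = |F_mkt − F*| = |257.33 − 270.2387| = S$12.91 per share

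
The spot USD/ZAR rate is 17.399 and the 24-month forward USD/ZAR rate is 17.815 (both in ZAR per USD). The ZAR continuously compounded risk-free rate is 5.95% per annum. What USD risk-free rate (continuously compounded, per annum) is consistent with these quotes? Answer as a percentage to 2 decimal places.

4.77%

F = S·e^((r_ZAR − r_USD)T) ⇒ r_USD = r_ZAR − ln(F/S)/T
ln(17.815/17.399) = 0.023628; /(24/12) = 0.011814
r_USD = 0.0595 − 0.011814 = 0.047686
r_USD = 4.77%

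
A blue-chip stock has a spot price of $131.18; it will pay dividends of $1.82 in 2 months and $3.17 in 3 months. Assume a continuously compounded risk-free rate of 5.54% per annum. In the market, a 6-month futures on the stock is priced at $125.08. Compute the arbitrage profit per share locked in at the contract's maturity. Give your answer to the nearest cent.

PV(dividends) I = 1.82·e^(−0.0554·2/12) + 3.17·e^(−0.0554·3/12) = 4.9297
Fair futures F* = (S − I)·e^(rT) = (131.18 − 4.9297)·e^0.027700 = 126.2503 × 1.028087 = 129.7963
Market $125.08 < fair 129.7963: forward underpriced → reverse cash-and-carry (short the stock, invest proceeds at r, pay the dividends, go long the forward).
Profit at T = |F_mkt − F*| = |125.08 − 129.7963| = $4.72 per share

$4.72 per share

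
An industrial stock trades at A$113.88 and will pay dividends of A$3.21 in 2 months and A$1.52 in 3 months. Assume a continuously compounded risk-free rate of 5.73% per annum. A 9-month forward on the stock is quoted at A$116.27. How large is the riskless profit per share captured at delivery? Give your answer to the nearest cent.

PV(dividends) I = 3.21·e^(−0.0573·2/12) + 1.52·e^(−0.0573·3/12) = 4.6779
Fair forward F* = (S − I)·e^(rT) = (113.88 − 4.6779)·e^0.042975 = 109.2021 × 1.043912 = 113.9974
Market A$116.27 > fair 113.9974: forward overpriced → cash-and-carry (borrow at r, buy the stock and collect the dividends, short the forward).
Profit at T = |F_mkt − F*| = |116.27 − 113.9974| = A$2.27 per share

A$2.27 per share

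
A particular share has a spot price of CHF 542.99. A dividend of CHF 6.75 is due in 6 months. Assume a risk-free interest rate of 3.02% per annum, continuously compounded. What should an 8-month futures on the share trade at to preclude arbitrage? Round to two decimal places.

CHF 547.25

PV(dividends) I = 6.75·e^(−0.0302·6/12)
I = 6.6488
F = (S − I)·e^(rT) = (542.99 − 6.6488) · e^(0.0302·8/12)
= 536.3412 · e^0.020133 = 536.3412 × 1.020337 = CHF 547.25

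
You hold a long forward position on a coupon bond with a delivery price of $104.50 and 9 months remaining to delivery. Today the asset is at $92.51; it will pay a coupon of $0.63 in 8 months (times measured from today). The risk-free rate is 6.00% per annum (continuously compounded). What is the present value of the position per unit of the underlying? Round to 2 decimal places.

PV(remaining coupons) I = 0.63·e^(−0.0600·8/12) = 0.6053
Current forward F = (S − I)·e^(rT) = (92.51 − 0.6053)·e^(0.0600·9/12) = 91.9047 × 1.046028 = 96.1349
Value (long) = (F − K)·e^(−rT) = (96.1349 − 104.50) × 0.955997 = -7.9970
Value = -$8.00

-$8.00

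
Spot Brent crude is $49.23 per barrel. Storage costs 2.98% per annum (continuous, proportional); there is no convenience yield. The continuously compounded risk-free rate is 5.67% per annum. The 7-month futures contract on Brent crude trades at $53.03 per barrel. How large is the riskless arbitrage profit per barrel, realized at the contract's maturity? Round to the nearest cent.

Fair futures: F* = S·e^(carry·T), with carry = (r + u) = 0.0567 + 0.0298 = 0.0865
F* = 49.23 · e^(0.0865 × 7/12) = 49.23 · e^0.050458 = 49.23 × 1.051753 = $51.7778
Market $53.03 > fair $51.7778: forward overpriced → cash-and-carry (buy spot, short the forward).
At maturity, profit = |F_mkt − F*| = |53.03 − 51.7778| = $1.25 per barrel

$1.25 per barrel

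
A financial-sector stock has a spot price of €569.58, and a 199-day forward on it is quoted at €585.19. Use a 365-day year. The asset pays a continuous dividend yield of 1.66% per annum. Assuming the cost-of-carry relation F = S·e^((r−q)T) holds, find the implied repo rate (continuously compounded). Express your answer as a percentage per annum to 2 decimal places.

From F = S·e^((r−q)T): (r − q) = ln(F/S)/T
ln(585.19/569.58) = ln(1.027406) = 0.027037
(r − q) = 0.027037 / (199/365) = 0.049590
r = ln(F/S)/T + q = 0.049590 + 0.0166 = 0.066190
r = 6.62%

6.62%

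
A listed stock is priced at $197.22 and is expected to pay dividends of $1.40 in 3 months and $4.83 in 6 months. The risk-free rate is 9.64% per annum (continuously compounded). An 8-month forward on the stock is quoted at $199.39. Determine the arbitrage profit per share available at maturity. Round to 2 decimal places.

PV(dividends) I = 1.40·e^(−0.0964·3/12) + 4.83·e^(−0.0964·6/12) = 5.9694
Fair forward F* = (S − I)·e^(rT) = (197.22 − 5.9694)·e^0.064267 = 191.2506 × 1.066377 = 203.9452
Market $199.39 < fair 203.9452: forward underpriced → reverse cash-and-carry (short the stock, invest proceeds at r, pay the dividends, go long the forward).
Profit at T = |F_mkt − F*| = |199.39 − 203.9452| = $4.56 per share

$4.56 per share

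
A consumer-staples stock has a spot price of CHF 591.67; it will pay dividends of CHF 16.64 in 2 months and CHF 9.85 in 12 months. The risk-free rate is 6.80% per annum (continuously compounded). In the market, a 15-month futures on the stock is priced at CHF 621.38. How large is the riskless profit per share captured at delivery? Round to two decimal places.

CHF 5.15 per share

PV(dividends) I = 16.64·e^(−0.0680·2/12) + 9.85·e^(−0.0680·12/12) = 25.6549
Fair futures F* = (S − I)·e^(rT) = (591.67 − 25.6549)·e^0.085000 = 566.0151 × 1.088717 = 616.2303
Market CHF 621.38 > fair 616.2303: forward overpriced → cash-and-carry (borrow at r, buy the stock and collect the dividends, short the forward).
Profit at T = |F_mkt − F*| = |621.38 − 616.2303| = CHF 5.15 per share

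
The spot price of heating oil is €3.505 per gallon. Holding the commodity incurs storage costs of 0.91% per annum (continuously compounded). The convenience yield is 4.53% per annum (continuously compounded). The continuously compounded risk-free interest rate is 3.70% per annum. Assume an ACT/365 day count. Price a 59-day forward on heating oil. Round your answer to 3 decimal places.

€3.505 per gallon

Net carry = r + u − y = 0.0370 + 0.0091 − 0.0453 = 0.0008
F = S·e^((r+u−y)T) = 3.505 · e^(0.0008 × 59/365) = 3.505 · e^0.000129
= 3.505 × 1.000129 = €3.505 per gallon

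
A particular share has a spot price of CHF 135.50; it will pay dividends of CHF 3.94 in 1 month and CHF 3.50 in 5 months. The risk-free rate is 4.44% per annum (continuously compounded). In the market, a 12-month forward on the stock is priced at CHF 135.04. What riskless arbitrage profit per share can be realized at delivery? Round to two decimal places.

CHF 1.08 per share

PV(dividends) I = 3.94·e^(−0.0444·1/12) + 3.50·e^(−0.0444·5/12) = 7.3613
Fair forward F* = (S − I)·e^(rT) = (135.50 − 7.3613)·e^0.044400 = 128.1387 × 1.045400 = 133.9562
Market CHF 135.04 > fair 133.9562: forward overpriced → cash-and-carry (borrow at r, buy the stock and collect the dividends, short the forward).
Profit at T = |F_mkt − F*| = |135.04 − 133.9562| = CHF 1.08 per share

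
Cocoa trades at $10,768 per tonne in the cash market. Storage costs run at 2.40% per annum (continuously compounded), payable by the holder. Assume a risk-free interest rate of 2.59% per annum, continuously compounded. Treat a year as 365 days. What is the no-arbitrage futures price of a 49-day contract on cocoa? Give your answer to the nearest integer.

Net carry = r + u − y = 0.0259 + 0.0240 − 0.0000 = 0.0499
F = S·e^((r+u−y)T) = 10768 · e^(0.0499 × 49/365) = 10768 · e^0.006699
= 10768 × 1.006721 = $10,840 per tonne

$10,840 per tonne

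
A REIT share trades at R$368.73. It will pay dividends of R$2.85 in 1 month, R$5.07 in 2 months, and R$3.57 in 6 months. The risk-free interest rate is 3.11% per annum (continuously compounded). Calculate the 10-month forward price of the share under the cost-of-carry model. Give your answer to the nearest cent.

R$366.71

PV(dividends) I = 2.85·e^(−0.0311·1/12) + 5.07·e^(−0.0311·2/12) + 3.57·e^(−0.0311·6/12)
I = 2.8426 + 5.0438 + 3.5149 = 11.4013
F = (S − I)·e^(rT) = (368.73 − 11.4013) · e^(0.0311·10/12)
= 357.3287 · e^0.025917 = 357.3287 × 1.026256 = R$366.71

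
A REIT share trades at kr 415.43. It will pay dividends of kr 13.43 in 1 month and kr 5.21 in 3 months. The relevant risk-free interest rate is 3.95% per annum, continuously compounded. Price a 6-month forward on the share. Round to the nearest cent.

kr 404.80

PV(dividends) I = 13.43·e^(−0.0395·1/12) + 5.21·e^(−0.0395·3/12)
I = 13.3859 + 5.1588 = 18.5447
F = (S − I)·e^(rT) = (415.43 − 18.5447) · e^(0.0395·6/12)
= 396.8853 · e^0.019750 = 396.8853 × 1.019946 = kr 404.80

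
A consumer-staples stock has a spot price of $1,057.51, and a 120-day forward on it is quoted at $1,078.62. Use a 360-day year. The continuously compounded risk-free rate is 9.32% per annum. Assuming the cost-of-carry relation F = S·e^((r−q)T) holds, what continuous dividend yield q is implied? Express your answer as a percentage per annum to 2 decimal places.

From F = S·e^((r−q)T): (r − q) = ln(F/S)/T
ln(1078.62/1057.51) = ln(1.019962) = 0.019765
(r − q) = 0.019765 / (120/360) = 0.059295
q = r − ln(F/S)/T = 0.0932 − 0.059295 = 0.033905
q = 3.39%

3.39%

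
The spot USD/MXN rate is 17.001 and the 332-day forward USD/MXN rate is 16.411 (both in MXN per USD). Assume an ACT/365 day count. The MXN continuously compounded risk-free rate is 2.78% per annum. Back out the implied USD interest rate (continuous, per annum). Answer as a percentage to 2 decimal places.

6.66%

F = S·e^((r_MXN − r_USD)T) ⇒ r_USD = r_MXN − ln(F/S)/T
ln(16.411/17.001) = -0.035320; /(332/365) = -0.038831
r_USD = 0.0278 + 0.038831 = 0.066631
r_USD = 6.66%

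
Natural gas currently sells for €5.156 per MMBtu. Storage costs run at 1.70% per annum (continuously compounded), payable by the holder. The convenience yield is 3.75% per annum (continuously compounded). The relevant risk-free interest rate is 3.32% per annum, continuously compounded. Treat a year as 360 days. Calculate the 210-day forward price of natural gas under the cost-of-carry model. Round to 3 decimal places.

€5.194 per MMBtu

Net carry = r + u − y = 0.0332 + 0.0170 − 0.0375 = 0.0127
F = S·e^((r+u−y)T) = 5.156 · e^(0.0127 × 210/360) = 5.156 · e^0.007408
= 5.156 × 1.007436 = €5.194 per MMBtu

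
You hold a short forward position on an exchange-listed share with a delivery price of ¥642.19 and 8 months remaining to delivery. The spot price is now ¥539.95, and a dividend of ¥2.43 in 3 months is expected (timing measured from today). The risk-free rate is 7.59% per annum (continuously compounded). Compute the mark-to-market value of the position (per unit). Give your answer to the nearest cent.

¥72.94

PV(remaining dividends) I = 2.43·e^(−0.0759·3/12) = 2.3843
Current forward F = (S − I)·e^(rT) = (539.95 − 2.3843)·e^(0.0759·8/12) = 537.5657 × 1.051902 = 565.4664
Value (long) = (F − K)·e^(−rT) = (565.4664 − 642.19) × 0.950659 = -72.9380
Short position value = −(long value) = ¥72.94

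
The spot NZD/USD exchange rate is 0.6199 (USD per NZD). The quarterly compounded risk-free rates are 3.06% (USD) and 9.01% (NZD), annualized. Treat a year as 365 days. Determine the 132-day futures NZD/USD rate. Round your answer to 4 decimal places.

0.6069

By covered interest parity, F = S · (1+r_USD/4)^(4T) / (1+r_NZD/4)^(4T)
= 0.6199 × 1.011085 / 1.032747 = 0.6199 × 0.979025
F = 0.6069 USD per NZD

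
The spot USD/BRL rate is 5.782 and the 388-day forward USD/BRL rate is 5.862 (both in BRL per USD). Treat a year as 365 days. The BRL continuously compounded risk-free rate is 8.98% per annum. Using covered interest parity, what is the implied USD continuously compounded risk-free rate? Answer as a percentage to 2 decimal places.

F = S·e^((r_BRL − r_USD)T) ⇒ r_USD = r_BRL − ln(F/S)/T
ln(5.862/5.782) = 0.013741; /(388/365) = 0.012926
r_USD = 0.0898 − 0.012926 = 0.076874
r_USD = 7.69%

7.69%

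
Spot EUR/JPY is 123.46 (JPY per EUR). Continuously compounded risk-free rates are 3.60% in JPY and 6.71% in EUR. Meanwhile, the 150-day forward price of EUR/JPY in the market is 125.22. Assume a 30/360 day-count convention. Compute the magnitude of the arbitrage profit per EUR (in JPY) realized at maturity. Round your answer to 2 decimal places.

3.35 per EUR (in JPY)

Fair forward: F* = S·e^(carry·T), with carry = (r_JPY − r_EUR) = 0.0360 − 0.0671 = -0.0311
F* = 123.46 · e^(-0.0311 × 150/360) = 123.46 · e^-0.012958 = 123.46 × 0.987126 = 121.8706
Market 125.22 > fair 121.8706: forward overpriced → cash-and-carry (buy spot, short the forward).
At maturity, profit = |F_mkt − F*| = |125.22 − 121.8706| = 3.35 per EUR (in JPY)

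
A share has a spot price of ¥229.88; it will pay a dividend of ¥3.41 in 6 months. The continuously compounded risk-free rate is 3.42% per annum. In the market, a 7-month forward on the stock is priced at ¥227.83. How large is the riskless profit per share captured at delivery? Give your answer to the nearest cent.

¥3.26 per share

PV(dividends) I = 3.41·e^(−0.0342·6/12) = 3.3522
Fair forward F* = (S − I)·e^(rT) = (229.88 − 3.3522)·e^0.019950 = 226.5278 × 1.020150 = 231.0923
Market ¥227.83 < fair 231.0923: forward underpriced → reverse cash-and-carry (short the stock, invest proceeds at r, pay the dividends, go long the forward).
Profit at T = |F_mkt − F*| = |227.83 − 231.0923| = ¥3.26 per share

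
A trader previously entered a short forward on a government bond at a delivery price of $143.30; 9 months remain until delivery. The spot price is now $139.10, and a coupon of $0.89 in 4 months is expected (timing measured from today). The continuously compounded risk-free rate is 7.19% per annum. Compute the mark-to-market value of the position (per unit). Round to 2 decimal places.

PV(remaining coupons) I = 0.89·e^(−0.0719·4/12) = 0.8689
Current forward F = (S − I)·e^(rT) = (139.10 − 0.8689)·e^(0.0719·9/12) = 138.2311 × 1.055405 = 145.8898
Value (long) = (F − K)·e^(−rT) = (145.8898 − 143.30) × 0.947503 = 2.4538
Short position value = −(long value) = -$2.45

-$2.45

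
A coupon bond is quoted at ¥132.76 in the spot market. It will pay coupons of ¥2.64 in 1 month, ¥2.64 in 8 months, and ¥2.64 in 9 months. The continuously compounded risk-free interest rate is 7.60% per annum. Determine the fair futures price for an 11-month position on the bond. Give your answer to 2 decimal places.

¥134.16

PV(coupons) I = 2.64·e^(−0.0760·1/12) + 2.64·e^(−0.0760·8/12) + 2.64·e^(−0.0760·9/12)
I = 2.6233 + 2.5096 + 2.4937 = 7.6266
F = (S − I)·e^(rT) = (132.76 − 7.6266) · e^(0.0760·11/12)
= 125.1334 · e^0.069667 = 125.1334 × 1.072151 = ¥134.16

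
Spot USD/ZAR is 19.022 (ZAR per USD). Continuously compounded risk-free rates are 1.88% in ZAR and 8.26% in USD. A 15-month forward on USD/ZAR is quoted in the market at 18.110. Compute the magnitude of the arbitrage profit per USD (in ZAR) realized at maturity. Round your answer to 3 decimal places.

Fair forward: F* = S·e^(carry·T), with carry = (r_ZAR − r_USD) = 0.0188 − 0.0826 = -0.0638
F* = 19.022 · e^(-0.0638 × 15/12) = 19.022 · e^-0.079750 = 19.022 × 0.923347 = 17.5639
Market 18.110 > fair 17.5639: forward overpriced → cash-and-carry (buy spot, short the forward).
At maturity, profit = |F_mkt − F*| = |18.110 − 17.5639| = 0.546 per USD (in ZAR)

0.546 per USD (in ZAR)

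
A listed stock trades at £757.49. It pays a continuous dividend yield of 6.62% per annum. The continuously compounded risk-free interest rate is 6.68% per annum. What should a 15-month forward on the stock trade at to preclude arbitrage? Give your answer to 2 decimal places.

F = S·e^((r − q)T) = 757.49 · e^((0.0668 − 0.0662) × 15/12)
= 757.49 · e^0.000750 = 757.49 × 1.000750
F = £758.06

£758.06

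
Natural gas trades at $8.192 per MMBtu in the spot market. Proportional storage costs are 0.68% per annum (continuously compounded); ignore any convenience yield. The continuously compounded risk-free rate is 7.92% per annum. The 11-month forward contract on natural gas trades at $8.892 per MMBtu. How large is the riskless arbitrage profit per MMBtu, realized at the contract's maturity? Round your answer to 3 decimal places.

$0.028 per MMBtu

Fair forward: F* = S·e^(carry·T), with carry = (r + u) = 0.0792 + 0.0068 = 0.0860
F* = 8.192 · e^(0.0860 × 11/12) = 8.192 · e^0.078833 = 8.192 × 1.082024 = $8.8639
Market $8.892 > fair $8.8639: forward overpriced → cash-and-carry (buy spot, short the forward).
At maturity, profit = |F_mkt − F*| = |8.892 − 8.8639| = $0.028 per MMBtu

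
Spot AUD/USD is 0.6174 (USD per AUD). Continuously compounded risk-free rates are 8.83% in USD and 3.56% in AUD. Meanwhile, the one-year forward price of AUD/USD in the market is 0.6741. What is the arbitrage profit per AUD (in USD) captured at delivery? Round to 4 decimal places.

Fair forward: F* = S·e^(carry·T), with carry = (r_USD − r_AUD) = 0.0883 − 0.0356 = 0.0527
F* = 0.6174 · e^(0.0527 × 12/12) = 0.6174 · e^0.052700 = 0.6174 × 1.054113 = 0.6508
Market 0.6741 > fair 0.6508: forward overpriced → cash-and-carry (buy spot, short the forward).
At maturity, profit = |F_mkt − F*| = |0.6741 − 0.6508| = 0.0233 per AUD (in USD)

0.0233 per AUD (in USD)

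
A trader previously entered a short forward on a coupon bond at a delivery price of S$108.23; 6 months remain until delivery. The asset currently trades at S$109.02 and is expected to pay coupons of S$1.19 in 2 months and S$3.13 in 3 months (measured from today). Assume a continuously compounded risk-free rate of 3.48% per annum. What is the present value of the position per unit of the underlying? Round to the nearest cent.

S$1.63

PV(remaining coupons) I = 1.19·e^(−0.0348·2/12) + 3.13·e^(−0.0348·3/12) = 4.2860
Current forward F = (S − I)·e^(rT) = (109.02 − 4.2860)·e^(0.0348·6/12) = 104.7340 × 1.017552 = 106.5723
Value (long) = (F − K)·e^(−rT) = (106.5723 − 108.23) × 0.982751 = -1.6291
Short position value = −(long value) = S$1.63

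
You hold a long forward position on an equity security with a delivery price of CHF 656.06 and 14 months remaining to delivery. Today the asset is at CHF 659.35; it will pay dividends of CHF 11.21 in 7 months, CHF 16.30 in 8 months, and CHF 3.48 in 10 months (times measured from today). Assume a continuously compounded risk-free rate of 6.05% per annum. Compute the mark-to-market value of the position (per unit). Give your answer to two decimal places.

PV(remaining dividends) I = 11.21·e^(−0.0605·7/12) + 16.30·e^(−0.0605·8/12) + 3.48·e^(−0.0605·10/12) = 29.7858
Current forward F = (S − I)·e^(rT) = (659.35 − 29.7858)·e^(0.0605·14/12) = 629.5642 × 1.073134 = 675.6067
Value (long) = (F − K)·e^(−rT) = (675.6067 − 656.06) × 0.931850 = 18.2146
Value = CHF 18.21

CHF 18.21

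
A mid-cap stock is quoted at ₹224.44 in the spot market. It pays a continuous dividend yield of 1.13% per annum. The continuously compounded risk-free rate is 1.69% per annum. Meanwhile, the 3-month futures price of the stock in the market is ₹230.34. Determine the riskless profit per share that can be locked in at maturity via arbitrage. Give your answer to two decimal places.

₹5.59 per share

Fair futures: F* = S·e^(carry·T), with carry = (r − q) = 0.0169 − 0.0113 = 0.0056
F* = 224.44 · e^(0.0056 × 3/12) = 224.44 · e^0.001400 = 224.44 × 1.001401 = ₹224.7544
Market ₹230.34 > fair ₹224.7544: forward overpriced → cash-and-carry (buy spot, short the forward).
At maturity, profit = |F_mkt − F*| = |230.34 − 224.7544| = ₹5.59 per share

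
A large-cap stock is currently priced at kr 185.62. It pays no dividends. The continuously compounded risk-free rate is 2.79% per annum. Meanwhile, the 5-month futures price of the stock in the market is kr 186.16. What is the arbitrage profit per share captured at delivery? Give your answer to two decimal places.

kr 1.63 per share

Fair futures: F* = S·e^(carry·T), with carry = r = 0.0279
F* = 185.62 · e^(0.0279 × 5/12) = 185.62 · e^0.011625 = 185.62 × 1.011693 = kr 187.7905
Market kr 186.16 < fair kr 187.7905: forward underpriced → reverse cash-and-carry (short spot, go long the forward).
At maturity, profit = |F_mkt − F*| = |186.16 − 187.7905| = kr 1.63 per share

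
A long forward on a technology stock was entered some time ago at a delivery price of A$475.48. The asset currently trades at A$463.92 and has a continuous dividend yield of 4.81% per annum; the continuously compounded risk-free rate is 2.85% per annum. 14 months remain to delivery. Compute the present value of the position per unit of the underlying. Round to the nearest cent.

-A$21.33

Current fair forward for the remaining 14 months: F = S·e^((r − q)·T), (r − q) = 0.0285 − 0.0481 = -0.0196
F = 463.92 · e^(-0.0196 × 14/12) = 463.92 × 0.977393 = 453.4322
Value of long forward = (F − K)·e^(−rT) = (453.4322 − 475.48) · e^(−0.0285·14/12)
= -22.0478 × 0.967297 = -21.33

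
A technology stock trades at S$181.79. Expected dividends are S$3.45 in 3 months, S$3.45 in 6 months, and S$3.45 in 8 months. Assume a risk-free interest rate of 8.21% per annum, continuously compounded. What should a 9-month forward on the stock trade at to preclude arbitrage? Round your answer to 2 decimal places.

S$182.75

PV(dividends) I = 3.45·e^(−0.0821·3/12) + 3.45·e^(−0.0821·6/12) + 3.45·e^(−0.0821·8/12)
I = 3.3799 + 3.3112 + 3.2662 = 9.9573
F = (S − I)·e^(rT) = (181.79 − 9.9573) · e^(0.0821·9/12)
= 171.8327 · e^0.061575 = 171.8327 × 1.063510 = S$182.75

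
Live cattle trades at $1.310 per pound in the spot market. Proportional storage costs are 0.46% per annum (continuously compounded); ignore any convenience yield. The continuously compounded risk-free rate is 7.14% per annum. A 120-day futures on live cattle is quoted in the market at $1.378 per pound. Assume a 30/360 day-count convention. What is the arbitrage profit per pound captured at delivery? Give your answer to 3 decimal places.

$0.034 per pound

Fair futures: F* = S·e^(carry·T), with carry = (r + u) = 0.0714 + 0.0046 = 0.0760
F* = 1.310 · e^(0.0760 × 120/360) = 1.310 · e^0.025333 = 1.310 × 1.025657 = $1.3436
Market $1.378 > fair $1.3436: forward overpriced → cash-and-carry (buy spot, short the forward).
At maturity, profit = |F_mkt − F*| = |1.378 − 1.3436| = $0.034 per pound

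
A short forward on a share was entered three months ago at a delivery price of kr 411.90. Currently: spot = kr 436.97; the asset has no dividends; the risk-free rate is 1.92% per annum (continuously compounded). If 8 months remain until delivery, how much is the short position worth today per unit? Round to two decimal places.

Current fair forward for the remaining 8 months: F = S·e^(r·T), r = 0.0192
F = 436.97 · e^(0.0192 × 8/12) = 436.97 × 1.012882 = 442.5990
Value of long forward = (F − K)·e^(−rT) = (442.5990 − 411.90) · e^(−0.0192·8/12)
= 30.6990 × 0.987282 = 30.31
Short position value = −(long value) = -kr 30.31

-kr 30.31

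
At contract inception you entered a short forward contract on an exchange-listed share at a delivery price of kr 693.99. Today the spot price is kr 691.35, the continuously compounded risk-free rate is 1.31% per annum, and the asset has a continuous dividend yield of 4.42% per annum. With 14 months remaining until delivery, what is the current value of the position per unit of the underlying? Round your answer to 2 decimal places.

Current fair forward for the remaining 14 months: F = S·e^((r − q)·T), (r − q) = 0.0131 − 0.0442 = -0.0311
F = 691.35 · e^(-0.0311 × 14/12) = 691.35 × 0.964367 = 666.7151
Value of long forward = (F − K)·e^(−rT) = (666.7151 − 693.99) · e^(−0.0131·14/12)
= -27.2749 × 0.984833 = -26.86
Short position value = −(long value) = kr 26.86

kr 26.86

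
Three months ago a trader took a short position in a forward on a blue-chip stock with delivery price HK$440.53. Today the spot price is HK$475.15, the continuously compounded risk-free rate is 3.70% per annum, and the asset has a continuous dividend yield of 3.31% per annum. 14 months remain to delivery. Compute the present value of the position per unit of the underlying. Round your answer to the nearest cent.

Current fair forward for the remaining 14 months: F = S·e^((r − q)·T), (r − q) = 0.0370 − 0.0331 = 0.0039
F = 475.15 · e^(0.0039 × 14/12) = 475.15 × 1.004560 = 477.3167
Value of long forward = (F − K)·e^(−rT) = (477.3167 − 440.53) · e^(−0.0370·14/12)
= 36.7867 × 0.957752 = 35.23
Short position value = −(long value) = -HK$35.23

-HK$35.23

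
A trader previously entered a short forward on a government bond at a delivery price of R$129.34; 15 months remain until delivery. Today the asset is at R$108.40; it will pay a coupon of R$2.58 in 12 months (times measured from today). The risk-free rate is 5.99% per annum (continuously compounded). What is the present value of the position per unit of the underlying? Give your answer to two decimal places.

R$14.04

PV(remaining coupons) I = 2.58·e^(−0.0599·12/12) = 2.4300
Current forward F = (S − I)·e^(rT) = (108.40 − 2.4300)·e^(0.0599·15/12) = 105.9700 × 1.077749 = 114.2091
Value (long) = (F − K)·e^(−rT) = (114.2091 − 129.34) × 0.927859 = -14.0393
Short position value = −(long value) = R$14.04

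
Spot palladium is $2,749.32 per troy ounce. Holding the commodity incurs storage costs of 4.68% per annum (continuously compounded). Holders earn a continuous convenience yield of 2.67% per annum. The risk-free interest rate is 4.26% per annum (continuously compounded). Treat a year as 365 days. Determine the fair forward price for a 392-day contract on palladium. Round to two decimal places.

Net carry = r + u − y = 0.0426 + 0.0468 − 0.0267 = 0.0627
F = S·e^((r+u−y)T) = 2749.32 · e^(0.0627 × 392/365) = 2749.32 · e^0.06733808
= 2749.32 × 1.06965705 = $2,940.83 per troy ounce

$2,940.83 per troy ounce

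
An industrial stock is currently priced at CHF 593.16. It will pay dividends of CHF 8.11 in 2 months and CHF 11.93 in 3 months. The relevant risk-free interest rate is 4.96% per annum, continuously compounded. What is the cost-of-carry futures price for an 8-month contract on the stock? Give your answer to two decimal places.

PV(dividends) I = 8.11·e^(−0.0496·2/12) + 11.93·e^(−0.0496·3/12)
I = 8.0432 + 11.7830 = 19.8262
F = (S − I)·e^(rT) = (593.16 − 19.8262) · e^(0.0496·8/12)
= 573.3338 · e^0.033067 = 573.3338 × 1.033620 = CHF 592.61

CHF 592.61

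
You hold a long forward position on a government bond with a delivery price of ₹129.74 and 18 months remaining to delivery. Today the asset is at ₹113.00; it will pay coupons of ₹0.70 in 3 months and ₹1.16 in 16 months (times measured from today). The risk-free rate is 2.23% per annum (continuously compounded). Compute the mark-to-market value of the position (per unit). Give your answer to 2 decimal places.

-₹14.29

PV(remaining coupons) I = 0.70·e^(−0.0223·3/12) + 1.16·e^(−0.0223·16/12) = 1.8221
Current forward F = (S − I)·e^(rT) = (113.00 − 1.8221)·e^(0.0223·18/12) = 111.1779 × 1.034016 = 114.9597
Value (long) = (F − K)·e^(−rT) = (114.9597 − 129.74) × 0.967103 = -14.2941
Value = -₹14.29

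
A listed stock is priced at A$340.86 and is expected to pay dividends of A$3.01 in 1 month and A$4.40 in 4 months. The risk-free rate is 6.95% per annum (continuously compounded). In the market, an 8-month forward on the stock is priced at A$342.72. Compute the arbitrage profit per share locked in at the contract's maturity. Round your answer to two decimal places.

A$6.67 per share

PV(dividends) I = 3.01·e^(−0.0695·1/12) + 4.40·e^(−0.0695·4/12) = 7.2919
Fair forward F* = (S − I)·e^(rT) = (340.86 − 7.2919)·e^0.046333 = 333.5681 × 1.047423 = 349.3869
Market A$342.72 < fair 349.3869: forward underpriced → reverse cash-and-carry (short the stock, invest proceeds at r, pay the dividends, go long the forward).
Profit at T = |F_mkt − F*| = |342.72 − 349.3869| = A$6.67 per share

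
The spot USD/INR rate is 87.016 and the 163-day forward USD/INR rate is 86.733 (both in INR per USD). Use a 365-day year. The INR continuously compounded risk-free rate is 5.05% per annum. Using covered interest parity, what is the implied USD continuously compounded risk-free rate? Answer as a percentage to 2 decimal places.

5.78%

F = S·e^((r_INR − r_USD)T) ⇒ r_USD = r_INR − ln(F/S)/T
ln(86.733/87.016) = -0.003258; /(163/365) = -0.007296
r_USD = 0.0505 + 0.007296 = 0.057796
r_USD = 5.78%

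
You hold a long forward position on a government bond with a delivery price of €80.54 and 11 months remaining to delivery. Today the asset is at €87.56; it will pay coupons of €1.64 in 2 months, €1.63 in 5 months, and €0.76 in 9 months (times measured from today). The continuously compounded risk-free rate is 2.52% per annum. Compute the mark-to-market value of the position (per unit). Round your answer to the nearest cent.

PV(remaining coupons) I = 1.64·e^(−0.0252·2/12) + 1.63·e^(−0.0252·5/12) + 0.76·e^(−0.0252·9/12) = 3.9919
Current forward F = (S − I)·e^(rT) = (87.56 − 3.9919)·e^(0.0252·11/12) = 83.5681 × 1.023369 = 85.5210
Value (long) = (F − K)·e^(−rT) = (85.5210 − 80.54) × 0.977165 = 4.8673
Value = €4.87

€4.87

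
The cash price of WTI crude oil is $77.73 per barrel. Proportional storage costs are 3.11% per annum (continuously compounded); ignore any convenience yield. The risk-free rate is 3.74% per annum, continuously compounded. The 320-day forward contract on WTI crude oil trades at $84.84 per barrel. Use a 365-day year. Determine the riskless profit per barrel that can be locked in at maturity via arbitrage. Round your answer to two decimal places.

Fair forward: F* = S·e^(carry·T), with carry = (r + u) = 0.0374 + 0.0311 = 0.0685
F* = 77.73 · e^(0.0685 × 320/365) = 77.73 · e^0.060055 = 77.73 × 1.061895 = $82.5411
Market $84.84 > fair $82.5411: forward overpriced → cash-and-carry (buy spot, short the forward).
At maturity, profit = |F_mkt − F*| = |84.84 − 82.5411| = $2.30 per barrel

$2.30 per barrel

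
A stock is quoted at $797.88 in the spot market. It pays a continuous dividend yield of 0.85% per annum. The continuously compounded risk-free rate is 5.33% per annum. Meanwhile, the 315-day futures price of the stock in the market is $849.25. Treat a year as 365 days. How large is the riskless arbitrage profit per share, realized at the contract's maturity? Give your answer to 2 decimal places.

Fair futures: F* = S·e^(carry·T), with carry = (r − q) = 0.0533 − 0.0085 = 0.0448
F* = 797.88 · e^(0.0448 × 315/365) = 797.88 · e^0.038663 = 797.88 × 1.039420 = $829.3324
Market $849.25 > fair $829.3324: forward overpriced → cash-and-carry (buy spot, short the forward).
At maturity, profit = |F_mkt − F*| = |849.25 − 829.3324| = $19.92 per share

$19.92 per share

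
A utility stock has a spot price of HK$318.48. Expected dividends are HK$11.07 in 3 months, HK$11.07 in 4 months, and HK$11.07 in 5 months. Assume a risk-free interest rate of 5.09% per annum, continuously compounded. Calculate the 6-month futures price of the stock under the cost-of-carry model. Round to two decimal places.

HK$293.20

PV(dividends) I = 11.07·e^(−0.0509·3/12) + 11.07·e^(−0.0509·4/12) + 11.07·e^(−0.0509·5/12)
I = 10.9300 + 10.8838 + 10.8377 = 32.6515
F = (S − I)·e^(rT) = (318.48 − 32.6515) · e^(0.0509·6/12)
= 285.8285 · e^0.025450 = 285.8285 × 1.025777 = HK$293.20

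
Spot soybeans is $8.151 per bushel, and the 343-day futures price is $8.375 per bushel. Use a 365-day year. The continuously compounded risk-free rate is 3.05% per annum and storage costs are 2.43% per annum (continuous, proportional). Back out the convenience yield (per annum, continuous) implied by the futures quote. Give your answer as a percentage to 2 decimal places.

2.60%

F = S·e^((r+u−y)T) ⇒ (r+u−y) = ln(F/S)/T
ln(8.375/8.151) = 0.027110; /T ⇒ 0.028849
y = r + u − ln(F/S)/T = 0.0305 + 0.0243 − 0.028849 = 0.025951
y = 2.60%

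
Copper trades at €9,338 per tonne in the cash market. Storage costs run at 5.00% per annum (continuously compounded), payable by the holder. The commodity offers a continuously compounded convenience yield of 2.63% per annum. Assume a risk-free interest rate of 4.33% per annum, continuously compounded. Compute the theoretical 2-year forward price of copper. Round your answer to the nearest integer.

Net carry = r + u − y = 0.0433 + 0.0500 − 0.0263 = 0.0670
F = S·e^((r+u−y)T) = 9338 · e^(0.0670 × 2) = 9338 · e^0.134000
= 9338 × 1.143393 = €10,677 per tonne

€10,677 per tonne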